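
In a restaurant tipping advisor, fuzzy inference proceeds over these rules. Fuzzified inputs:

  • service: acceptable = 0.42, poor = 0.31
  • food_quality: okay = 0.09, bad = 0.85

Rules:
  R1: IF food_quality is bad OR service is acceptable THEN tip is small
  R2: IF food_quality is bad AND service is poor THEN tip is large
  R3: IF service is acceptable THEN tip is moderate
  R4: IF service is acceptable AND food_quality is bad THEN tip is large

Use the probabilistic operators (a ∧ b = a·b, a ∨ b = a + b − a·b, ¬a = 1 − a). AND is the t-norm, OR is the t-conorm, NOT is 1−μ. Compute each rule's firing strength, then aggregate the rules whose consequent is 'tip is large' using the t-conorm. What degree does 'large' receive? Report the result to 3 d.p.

R1: bad=0.85, acceptable=0.42; OR[a + b − a·b] → w = 0.9130
R2: bad=0.85, poor=0.31; AND[a·b] → w = 0.2635
R3: acceptable=0.42 → w = 0.4200
R4: acceptable=0.42, bad=0.85; AND[a·b] → w = 0.3570
Rules with consequent 'large': {R2, R4} → strengths 0.2635, 0.3570
Aggregate via t-conorm [a + b − a·b]: 0.5264

0.526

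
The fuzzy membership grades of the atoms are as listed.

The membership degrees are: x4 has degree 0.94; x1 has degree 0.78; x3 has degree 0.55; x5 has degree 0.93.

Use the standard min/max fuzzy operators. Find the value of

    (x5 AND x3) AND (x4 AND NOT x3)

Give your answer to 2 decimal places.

0.45

x5 AND x3 = min(a, b) on (0.93, 0.55) = 0.55
NOT x3 = 1 − 0.55 = 0.45
x4 AND NOT x3 = min(a, b) on (0.94, 0.45) = 0.45
(x5 AND x3) AND (x4 AND NOT x3) = min(a, b) on (0.55, 0.45) = 0.45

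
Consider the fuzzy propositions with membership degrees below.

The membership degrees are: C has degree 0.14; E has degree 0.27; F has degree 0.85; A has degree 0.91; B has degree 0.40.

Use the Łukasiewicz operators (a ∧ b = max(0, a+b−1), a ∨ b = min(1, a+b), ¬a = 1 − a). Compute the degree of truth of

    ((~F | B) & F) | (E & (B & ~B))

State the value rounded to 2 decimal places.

0.40

~F = 1 − 0.85 = 0.15
~F | B = min(1, a+b) on (0.15, 0.40) = 0.55
(~F | B) & F = max(0, a+b−1) on (0.55, 0.85) = 0.40
~B = 1 − 0.40 = 0.60
B & ~B = max(0, a+b−1) on (0.40, 0.60) = 0.00
E & (B & ~B) = max(0, a+b−1) on (0.27, 0.00) = 0.00
((~F | B) & F) | (E & (B & ~B)) = min(1, a+b) on (0.40, 0.00) = 0.40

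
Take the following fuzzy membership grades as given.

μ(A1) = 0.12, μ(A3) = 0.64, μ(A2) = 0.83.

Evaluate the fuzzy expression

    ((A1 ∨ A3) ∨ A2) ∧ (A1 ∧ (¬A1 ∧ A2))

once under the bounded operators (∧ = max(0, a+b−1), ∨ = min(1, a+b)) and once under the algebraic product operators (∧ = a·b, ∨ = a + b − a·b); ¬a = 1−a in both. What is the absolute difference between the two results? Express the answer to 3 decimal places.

0.083

Under bounded:
  A1 ∨ A3 = min(1, a+b) on (0.12, 0.64) = 0.76
  (A1 ∨ A3) ∨ A2 = min(1, a+b) on (0.76, 0.83) = 1.00
  ¬A1 = 1 − 0.12 = 0.88
  ¬A1 ∧ A2 = max(0, a+b−1) on (0.88, 0.83) = 0.71
  A1 ∧ (¬A1 ∧ A2) = max(0, a+b−1) on (0.12, 0.71) = 0.00
  ((A1 ∨ A3) ∨ A2) ∧ (A1 ∧ (¬A1 ∧ A2)) = max(0, a+b−1) on (1.00, 0.00) = 0.00
  → value = 0.0000
Under algebraic product:
  A1 ∨ A3 = a + b − a·b on (0.1200, 0.6400) = 0.6832
  (A1 ∨ A3) ∨ A2 = a + b − a·b on (0.6832, 0.8300) = 0.9461
  ¬A1 = 1 − 0.1200 = 0.8800
  ¬A1 ∧ A2 = a·b on (0.8800, 0.8300) = 0.7304
  A1 ∧ (¬A1 ∧ A2) = a·b on (0.1200, 0.7304) = 0.0876
  ((A1 ∨ A3) ∨ A2) ∧ (A1 ∧ (¬A1 ∧ A2)) = a·b on (0.9461, 0.0876) = 0.0829
  → value = 0.0829
|0.0000 − 0.0829| = 0.083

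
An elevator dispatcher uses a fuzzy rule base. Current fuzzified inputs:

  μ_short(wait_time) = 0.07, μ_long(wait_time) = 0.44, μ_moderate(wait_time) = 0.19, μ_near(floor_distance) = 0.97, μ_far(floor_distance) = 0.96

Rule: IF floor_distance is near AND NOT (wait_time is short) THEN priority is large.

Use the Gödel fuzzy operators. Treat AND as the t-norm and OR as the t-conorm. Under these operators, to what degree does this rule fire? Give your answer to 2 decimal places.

0.93

firing strength: near=0.97, ¬short=1−0.07=0.93; AND[min(a, b)] → w = 0.93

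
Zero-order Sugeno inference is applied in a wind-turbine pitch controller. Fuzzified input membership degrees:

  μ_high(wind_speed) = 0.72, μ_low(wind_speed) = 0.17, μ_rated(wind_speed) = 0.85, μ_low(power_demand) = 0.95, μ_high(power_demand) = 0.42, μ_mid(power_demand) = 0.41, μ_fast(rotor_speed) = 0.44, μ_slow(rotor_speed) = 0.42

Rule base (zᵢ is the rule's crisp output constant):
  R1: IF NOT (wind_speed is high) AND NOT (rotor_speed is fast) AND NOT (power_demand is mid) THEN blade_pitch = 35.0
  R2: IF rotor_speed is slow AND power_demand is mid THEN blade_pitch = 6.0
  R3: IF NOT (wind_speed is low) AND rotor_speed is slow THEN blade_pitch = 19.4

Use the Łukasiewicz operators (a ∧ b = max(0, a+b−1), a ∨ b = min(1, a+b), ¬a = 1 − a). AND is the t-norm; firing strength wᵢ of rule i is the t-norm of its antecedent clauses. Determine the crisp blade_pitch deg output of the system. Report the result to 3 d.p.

19.400

R1 (z=35.0): ¬high=1−0.72=0.28, ¬fast=1−0.44=0.56, ¬mid=1−0.41=0.59; AND[max(0, a+b−1)] → w = 0.00
R2 (z=6.0): slow=0.42, mid=0.41; AND[max(0, a+b−1)] → w = 0.00
R3 (z=19.4): ¬low=1−0.17=0.83, slow=0.42; AND[max(0, a+b−1)] → w = 0.25
Weighted average = (0.00·35.0 + 0.00·6.0 + 0.25·19.4) / (0.00 + 0.00 + 0.25)
  = 4.8500 / 0.2500 = 19.400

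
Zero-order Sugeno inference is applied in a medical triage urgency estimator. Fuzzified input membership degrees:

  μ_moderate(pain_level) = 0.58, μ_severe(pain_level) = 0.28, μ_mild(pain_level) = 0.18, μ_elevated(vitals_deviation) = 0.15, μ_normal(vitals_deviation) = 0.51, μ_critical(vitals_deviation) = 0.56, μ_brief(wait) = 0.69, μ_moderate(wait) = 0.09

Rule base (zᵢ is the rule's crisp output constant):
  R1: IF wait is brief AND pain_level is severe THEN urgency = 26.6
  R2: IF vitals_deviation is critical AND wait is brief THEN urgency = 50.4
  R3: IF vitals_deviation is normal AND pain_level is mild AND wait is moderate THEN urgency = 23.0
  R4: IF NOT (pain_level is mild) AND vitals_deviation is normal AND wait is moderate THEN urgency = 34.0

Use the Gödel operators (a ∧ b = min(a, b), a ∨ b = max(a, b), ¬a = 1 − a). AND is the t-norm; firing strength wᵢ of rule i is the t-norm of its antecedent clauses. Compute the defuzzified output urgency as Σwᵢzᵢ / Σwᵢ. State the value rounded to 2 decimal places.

R1 (z=26.6): brief=0.69, severe=0.28; AND[min(a, b)] → w = 0.28
R2 (z=50.4): critical=0.56, brief=0.69; AND[min(a, b)] → w = 0.56
R3 (z=23.0): normal=0.51, mild=0.18, moderate=0.09; AND[min(a, b)] → w = 0.09
R4 (z=34.0): ¬mild=1−0.18=0.82, normal=0.51, moderate=0.09; AND[min(a, b)] → w = 0.09
Weighted average = (0.28·26.6 + 0.56·50.4 + 0.09·23.0 + 0.09·34.0) / (0.28 + 0.56 + 0.09 + 0.09)
  = 40.8020 / 1.0200 = 40.00

40.00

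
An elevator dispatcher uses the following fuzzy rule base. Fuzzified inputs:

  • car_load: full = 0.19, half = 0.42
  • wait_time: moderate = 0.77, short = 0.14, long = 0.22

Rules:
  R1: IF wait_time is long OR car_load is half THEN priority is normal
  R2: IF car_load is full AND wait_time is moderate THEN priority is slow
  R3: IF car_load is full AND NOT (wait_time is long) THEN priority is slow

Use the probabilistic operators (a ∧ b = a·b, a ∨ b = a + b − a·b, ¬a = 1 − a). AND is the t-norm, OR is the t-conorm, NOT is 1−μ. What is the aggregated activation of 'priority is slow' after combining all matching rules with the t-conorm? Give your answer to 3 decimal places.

R1: long=0.22, half=0.42; OR[a + b − a·b] → w = 0.5476
R2: full=0.19, moderate=0.77; AND[a·b] → w = 0.1463
R3: full=0.19, ¬long=1−0.22=0.78; AND[a·b] → w = 0.1482
Rules with consequent 'slow': {R2, R3} → strengths 0.1463, 0.1482
Aggregate via t-conorm [a + b − a·b]: 0.2728

0.273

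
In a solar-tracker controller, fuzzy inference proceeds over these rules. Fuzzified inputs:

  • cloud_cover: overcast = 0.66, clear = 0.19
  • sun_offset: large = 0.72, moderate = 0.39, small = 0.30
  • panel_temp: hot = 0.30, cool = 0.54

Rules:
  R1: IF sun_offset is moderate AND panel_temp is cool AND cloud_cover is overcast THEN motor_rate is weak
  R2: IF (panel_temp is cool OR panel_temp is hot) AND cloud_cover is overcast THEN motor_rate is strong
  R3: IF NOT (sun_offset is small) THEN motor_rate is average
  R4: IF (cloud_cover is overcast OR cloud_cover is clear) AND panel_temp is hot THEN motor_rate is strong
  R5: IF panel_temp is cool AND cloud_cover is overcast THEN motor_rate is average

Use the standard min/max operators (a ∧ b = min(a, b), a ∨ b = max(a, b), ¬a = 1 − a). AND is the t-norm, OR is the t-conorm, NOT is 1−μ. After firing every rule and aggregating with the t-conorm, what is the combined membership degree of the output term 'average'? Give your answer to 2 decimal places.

0.70

R1: moderate=0.39, cool=0.54, overcast=0.66; AND[min(a, b)] → w = 0.39
R2: (cool=0.54 OR hot=0.30) = 0.54; AND[min(a, b)] with overcast=0.66 → w = 0.54
R3: ¬small=1−0.30=0.70 → w = 0.70
R4: (overcast=0.66 OR clear=0.19) = 0.66; AND[min(a, b)] with hot=0.30 → w = 0.30
R5: cool=0.54, overcast=0.66; AND[min(a, b)] → w = 0.54
Rules with consequent 'average': {R3, R5} → strengths 0.70, 0.54
Aggregate via t-conorm [max(a, b)]: 0.70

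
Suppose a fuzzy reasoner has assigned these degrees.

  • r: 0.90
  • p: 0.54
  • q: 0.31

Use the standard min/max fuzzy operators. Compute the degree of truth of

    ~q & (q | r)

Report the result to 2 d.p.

0.69

~q = 1 − 0.31 = 0.69
q | r = max(a, b) on (0.31, 0.90) = 0.90
~q & (q | r) = min(a, b) on (0.69, 0.90) = 0.69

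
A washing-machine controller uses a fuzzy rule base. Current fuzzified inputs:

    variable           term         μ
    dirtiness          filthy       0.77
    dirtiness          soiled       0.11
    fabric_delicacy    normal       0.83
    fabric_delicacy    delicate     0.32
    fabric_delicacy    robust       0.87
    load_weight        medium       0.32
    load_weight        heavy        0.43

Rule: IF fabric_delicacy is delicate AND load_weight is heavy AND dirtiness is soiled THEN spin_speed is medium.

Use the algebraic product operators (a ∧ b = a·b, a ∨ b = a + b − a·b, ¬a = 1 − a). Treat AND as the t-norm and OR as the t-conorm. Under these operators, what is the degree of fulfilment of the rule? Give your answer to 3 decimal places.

firing strength: delicate=0.32, heavy=0.43, soiled=0.11; AND[a·b] → w = 0.0151

0.015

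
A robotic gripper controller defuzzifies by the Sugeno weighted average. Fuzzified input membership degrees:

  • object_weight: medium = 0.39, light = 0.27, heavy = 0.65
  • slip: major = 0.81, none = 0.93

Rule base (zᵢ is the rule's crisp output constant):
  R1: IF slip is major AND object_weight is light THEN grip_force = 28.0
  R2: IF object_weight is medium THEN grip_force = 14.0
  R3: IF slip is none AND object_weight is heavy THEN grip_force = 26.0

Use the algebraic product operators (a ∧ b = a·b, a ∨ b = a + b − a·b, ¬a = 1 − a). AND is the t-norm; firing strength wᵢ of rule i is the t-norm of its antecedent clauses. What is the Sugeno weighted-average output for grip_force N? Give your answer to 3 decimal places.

22.503

R1 (z=28.0): major=0.81, light=0.27; AND[a·b] → w = 0.2187
R2 (z=14.0): medium=0.39 → w = 0.3900
R3 (z=26.0): none=0.93, heavy=0.65; AND[a·b] → w = 0.6045
Weighted average = (0.2187·28.0 + 0.3900·14.0 + 0.6045·26.0) / (0.2187 + 0.3900 + 0.6045)
  = 27.3006 / 1.2132 = 22.503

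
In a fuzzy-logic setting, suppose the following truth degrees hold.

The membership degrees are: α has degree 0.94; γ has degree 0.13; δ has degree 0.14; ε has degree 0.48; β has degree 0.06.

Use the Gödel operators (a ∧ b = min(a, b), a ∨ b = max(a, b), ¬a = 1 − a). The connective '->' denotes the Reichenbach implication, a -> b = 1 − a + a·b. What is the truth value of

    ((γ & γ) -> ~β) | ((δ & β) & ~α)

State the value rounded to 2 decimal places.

0.99

γ & γ = min(a, b) on (0.13, 0.13) = 0.13
~β = 1 − 0.06 = 0.94
(γ & γ) -> ~β  [Reichenbach: 1 − a + a·b] with a=0.13, b=0.94 → 0.99
δ & β = min(a, b) on (0.14, 0.06) = 0.06
~α = 1 − 0.94 = 0.06
(δ & β) & ~α = min(a, b) on (0.06, 0.06) = 0.06
((γ & γ) -> ~β) | ((δ & β) & ~α) = max(a, b) on (0.99, 0.06) = 0.99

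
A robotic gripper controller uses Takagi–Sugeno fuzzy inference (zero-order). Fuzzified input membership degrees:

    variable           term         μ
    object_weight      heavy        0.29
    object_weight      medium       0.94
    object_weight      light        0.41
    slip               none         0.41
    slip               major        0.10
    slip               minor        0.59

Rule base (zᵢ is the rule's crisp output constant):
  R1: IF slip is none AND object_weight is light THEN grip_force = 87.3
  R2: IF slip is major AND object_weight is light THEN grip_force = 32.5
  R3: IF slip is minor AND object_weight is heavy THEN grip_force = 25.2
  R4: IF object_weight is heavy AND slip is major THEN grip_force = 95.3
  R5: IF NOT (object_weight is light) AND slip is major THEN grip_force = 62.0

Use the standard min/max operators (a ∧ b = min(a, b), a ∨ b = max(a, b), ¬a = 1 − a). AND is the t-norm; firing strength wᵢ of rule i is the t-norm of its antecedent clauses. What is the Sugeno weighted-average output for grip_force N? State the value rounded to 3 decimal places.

62.081

R1 (z=87.3): none=0.41, light=0.41; AND[min(a, b)] → w = 0.41
R2 (z=32.5): major=0.10, light=0.41; AND[min(a, b)] → w = 0.10
R3 (z=25.2): minor=0.59, heavy=0.29; AND[min(a, b)] → w = 0.29
R4 (z=95.3): heavy=0.29, major=0.10; AND[min(a, b)] → w = 0.10
R5 (z=62.0): ¬light=1−0.41=0.59, major=0.10; AND[min(a, b)] → w = 0.10
Weighted average = (0.41·87.3 + 0.10·32.5 + 0.29·25.2 + 0.10·95.3 + 0.10·62.0) / (0.41 + 0.10 + 0.29 + 0.10 + 0.10)
  = 62.0810 / 1.0000 = 62.081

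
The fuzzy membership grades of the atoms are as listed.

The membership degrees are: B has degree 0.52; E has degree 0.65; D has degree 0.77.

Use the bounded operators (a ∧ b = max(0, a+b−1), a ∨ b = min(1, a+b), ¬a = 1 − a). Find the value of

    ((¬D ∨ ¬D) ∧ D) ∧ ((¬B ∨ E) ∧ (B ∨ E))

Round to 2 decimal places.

¬D = 1 − 0.77 = 0.23
¬D = 1 − 0.77 = 0.23
¬D ∨ ¬D = min(1, a+b) on (0.23, 0.23) = 0.46
(¬D ∨ ¬D) ∧ D = max(0, a+b−1) on (0.46, 0.77) = 0.23
¬B = 1 − 0.52 = 0.48
¬B ∨ E = min(1, a+b) on (0.48, 0.65) = 1.00
B ∨ E = min(1, a+b) on (0.52, 0.65) = 1.00
(¬B ∨ E) ∧ (B ∨ E) = max(0, a+b−1) on (1.00, 1.00) = 1.00
((¬D ∨ ¬D) ∧ D) ∧ ((¬B ∨ E) ∧ (B ∨ E)) = max(0, a+b−1) on (0.23, 1.00) = 0.23

0.23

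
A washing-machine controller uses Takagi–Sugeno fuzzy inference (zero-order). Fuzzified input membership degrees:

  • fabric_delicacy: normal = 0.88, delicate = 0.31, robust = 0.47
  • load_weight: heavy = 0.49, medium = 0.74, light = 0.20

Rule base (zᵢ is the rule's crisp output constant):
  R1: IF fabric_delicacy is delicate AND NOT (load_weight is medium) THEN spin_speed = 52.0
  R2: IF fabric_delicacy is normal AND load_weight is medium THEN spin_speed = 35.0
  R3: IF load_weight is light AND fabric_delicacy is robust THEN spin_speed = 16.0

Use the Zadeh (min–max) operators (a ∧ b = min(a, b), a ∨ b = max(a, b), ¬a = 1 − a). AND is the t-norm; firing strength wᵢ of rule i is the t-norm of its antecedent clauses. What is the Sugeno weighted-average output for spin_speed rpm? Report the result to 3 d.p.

35.517

R1 (z=52.0): delicate=0.31, ¬medium=1−0.74=0.26; AND[min(a, b)] → w = 0.26
R2 (z=35.0): normal=0.88, medium=0.74; AND[min(a, b)] → w = 0.74
R3 (z=16.0): light=0.20, robust=0.47; AND[min(a, b)] → w = 0.20
Weighted average = (0.26·52.0 + 0.74·35.0 + 0.20·16.0) / (0.26 + 0.74 + 0.20)
  = 42.6200 / 1.2000 = 35.517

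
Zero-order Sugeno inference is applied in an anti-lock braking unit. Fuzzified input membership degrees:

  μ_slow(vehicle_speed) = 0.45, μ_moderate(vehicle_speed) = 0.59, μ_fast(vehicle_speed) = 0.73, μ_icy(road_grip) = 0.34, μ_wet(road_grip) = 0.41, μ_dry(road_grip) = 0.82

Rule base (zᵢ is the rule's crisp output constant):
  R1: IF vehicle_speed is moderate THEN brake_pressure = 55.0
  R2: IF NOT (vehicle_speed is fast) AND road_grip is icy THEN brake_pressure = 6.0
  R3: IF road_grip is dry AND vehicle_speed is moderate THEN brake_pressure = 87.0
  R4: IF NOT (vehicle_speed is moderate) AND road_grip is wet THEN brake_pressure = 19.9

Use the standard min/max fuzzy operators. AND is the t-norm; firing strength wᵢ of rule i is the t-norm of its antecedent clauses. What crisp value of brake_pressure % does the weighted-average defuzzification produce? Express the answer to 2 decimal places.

50.30

R1 (z=55.0): moderate=0.59 → w = 0.59
R2 (z=6.0): ¬fast=1−0.73=0.27, icy=0.34; AND[min(a, b)] → w = 0.27
R3 (z=87.0): dry=0.82, moderate=0.59; AND[min(a, b)] → w = 0.59
R4 (z=19.9): ¬moderate=1−0.59=0.41, wet=0.41; AND[min(a, b)] → w = 0.41
Weighted average = (0.59·55.0 + 0.27·6.0 + 0.59·87.0 + 0.41·19.9) / (0.59 + 0.27 + 0.59 + 0.41)
  = 93.5590 / 1.8600 = 50.30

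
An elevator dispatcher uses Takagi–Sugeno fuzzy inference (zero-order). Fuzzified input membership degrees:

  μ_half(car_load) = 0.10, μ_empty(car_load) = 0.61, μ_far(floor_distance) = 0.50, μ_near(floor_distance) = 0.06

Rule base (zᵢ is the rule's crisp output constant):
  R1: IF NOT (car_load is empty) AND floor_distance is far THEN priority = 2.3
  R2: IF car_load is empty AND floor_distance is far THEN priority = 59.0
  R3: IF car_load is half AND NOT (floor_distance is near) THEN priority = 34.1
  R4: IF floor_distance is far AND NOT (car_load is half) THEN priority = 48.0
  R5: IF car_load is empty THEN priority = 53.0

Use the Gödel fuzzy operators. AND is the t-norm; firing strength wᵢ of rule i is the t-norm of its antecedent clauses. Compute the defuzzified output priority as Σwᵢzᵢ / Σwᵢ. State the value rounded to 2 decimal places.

42.92

R1 (z=2.3): ¬empty=1−0.61=0.39, far=0.50; AND[min(a, b)] → w = 0.39
R2 (z=59.0): empty=0.61, far=0.50; AND[min(a, b)] → w = 0.50
R3 (z=34.1): half=0.10, ¬near=1−0.06=0.94; AND[min(a, b)] → w = 0.10
R4 (z=48.0): far=0.50, ¬half=1−0.10=0.90; AND[min(a, b)] → w = 0.50
R5 (z=53.0): empty=0.61 → w = 0.61
Weighted average = (0.39·2.3 + 0.50·59.0 + 0.10·34.1 + 0.50·48.0 + 0.61·53.0) / (0.39 + 0.50 + 0.10 + 0.50 + 0.61)
  = 90.1370 / 2.1000 = 42.92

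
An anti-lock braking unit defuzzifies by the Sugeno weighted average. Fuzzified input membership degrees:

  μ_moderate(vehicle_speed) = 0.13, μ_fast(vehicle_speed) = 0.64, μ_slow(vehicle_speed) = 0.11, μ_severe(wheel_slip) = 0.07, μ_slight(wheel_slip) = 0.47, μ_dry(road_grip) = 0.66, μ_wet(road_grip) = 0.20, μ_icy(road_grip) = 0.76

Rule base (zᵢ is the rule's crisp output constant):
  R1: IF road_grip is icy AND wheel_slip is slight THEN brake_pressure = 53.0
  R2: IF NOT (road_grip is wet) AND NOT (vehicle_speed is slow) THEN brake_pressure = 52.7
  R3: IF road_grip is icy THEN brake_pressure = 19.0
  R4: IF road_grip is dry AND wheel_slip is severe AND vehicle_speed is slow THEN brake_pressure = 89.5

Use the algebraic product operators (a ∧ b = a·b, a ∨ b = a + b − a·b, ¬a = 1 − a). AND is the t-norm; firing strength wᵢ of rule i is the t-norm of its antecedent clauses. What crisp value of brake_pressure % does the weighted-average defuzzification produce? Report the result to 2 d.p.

38.90

R1 (z=53.0): icy=0.76, slight=0.47; AND[a·b] → w = 0.3572
R2 (z=52.7): ¬wet=1−0.20=0.80, ¬slow=1−0.11=0.89; AND[a·b] → w = 0.7120
R3 (z=19.0): icy=0.76 → w = 0.7600
R4 (z=89.5): dry=0.66, severe=0.07, slow=0.11; AND[a·b] → w = 0.0051
Weighted average = (0.3572·53.0 + 0.7120·52.7 + 0.7600·19.0 + 0.0051·89.5) / (0.3572 + 0.7120 + 0.7600 + 0.0051)
  = 71.3488 / 1.8343 = 38.90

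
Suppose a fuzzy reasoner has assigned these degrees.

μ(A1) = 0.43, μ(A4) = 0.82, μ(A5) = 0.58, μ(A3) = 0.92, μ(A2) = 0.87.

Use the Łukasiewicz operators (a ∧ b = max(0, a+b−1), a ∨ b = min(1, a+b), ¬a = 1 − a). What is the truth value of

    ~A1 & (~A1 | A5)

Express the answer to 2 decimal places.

0.57

~A1 = 1 − 0.43 = 0.57
~A1 = 1 − 0.43 = 0.57
~A1 | A5 = min(1, a+b) on (0.57, 0.58) = 1.00
~A1 & (~A1 | A5) = max(0, a+b−1) on (0.57, 1.00) = 0.57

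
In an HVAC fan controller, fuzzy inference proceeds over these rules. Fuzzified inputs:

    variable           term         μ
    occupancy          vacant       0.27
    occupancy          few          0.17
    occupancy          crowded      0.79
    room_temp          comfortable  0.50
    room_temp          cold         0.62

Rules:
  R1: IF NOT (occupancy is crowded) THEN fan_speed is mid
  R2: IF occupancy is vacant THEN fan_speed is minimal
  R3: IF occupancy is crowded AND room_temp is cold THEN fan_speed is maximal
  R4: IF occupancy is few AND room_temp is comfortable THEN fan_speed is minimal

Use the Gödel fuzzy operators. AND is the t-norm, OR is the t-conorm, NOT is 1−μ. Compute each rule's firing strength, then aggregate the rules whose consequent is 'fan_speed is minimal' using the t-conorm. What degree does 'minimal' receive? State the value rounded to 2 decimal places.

0.27

R1: ¬crowded=1−0.79=0.21 → w = 0.21
R2: vacant=0.27 → w = 0.27
R3: crowded=0.79, cold=0.62; AND[min(a, b)] → w = 0.62
R4: few=0.17, comfortable=0.50; AND[min(a, b)] → w = 0.17
Rules with consequent 'minimal': {R2, R4} → strengths 0.27, 0.17
Aggregate via t-conorm [max(a, b)]: 0.27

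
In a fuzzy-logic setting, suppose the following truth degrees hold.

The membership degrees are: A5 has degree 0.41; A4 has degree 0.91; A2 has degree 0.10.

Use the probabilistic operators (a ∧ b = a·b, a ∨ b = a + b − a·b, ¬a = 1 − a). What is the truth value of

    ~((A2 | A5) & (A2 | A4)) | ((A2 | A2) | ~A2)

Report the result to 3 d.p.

0.965

A2 | A5 = a + b − a·b on (0.1000, 0.4100) = 0.4690
A2 | A4 = a + b − a·b on (0.1000, 0.9100) = 0.9190
(A2 | A5) & (A2 | A4) = a·b on (0.4690, 0.9190) = 0.4310
~((A2 | A5) & (A2 | A4)) = 1 − 0.4310 = 0.5690
A2 | A2 = a + b − a·b on (0.1000, 0.1000) = 0.1900
~A2 = 1 − 0.1000 = 0.9000
(A2 | A2) | ~A2 = a + b − a·b on (0.1900, 0.9000) = 0.9190
~((A2 | A5) & (A2 | A4)) | ((A2 | A2) | ~A2) = a + b − a·b on (0.5690, 0.9190) = 0.9651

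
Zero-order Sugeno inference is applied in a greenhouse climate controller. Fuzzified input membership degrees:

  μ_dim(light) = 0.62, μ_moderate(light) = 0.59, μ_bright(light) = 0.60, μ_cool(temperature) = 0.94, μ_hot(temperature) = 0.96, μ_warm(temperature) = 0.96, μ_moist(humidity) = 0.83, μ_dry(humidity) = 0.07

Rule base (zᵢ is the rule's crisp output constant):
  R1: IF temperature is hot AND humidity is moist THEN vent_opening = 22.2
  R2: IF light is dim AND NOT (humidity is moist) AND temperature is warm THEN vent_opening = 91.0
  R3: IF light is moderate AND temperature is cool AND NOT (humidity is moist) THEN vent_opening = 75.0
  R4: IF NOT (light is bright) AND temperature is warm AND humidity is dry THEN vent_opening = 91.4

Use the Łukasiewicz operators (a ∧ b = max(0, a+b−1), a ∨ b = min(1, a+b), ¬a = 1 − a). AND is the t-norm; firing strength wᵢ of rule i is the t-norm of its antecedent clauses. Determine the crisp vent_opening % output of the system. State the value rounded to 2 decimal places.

R1 (z=22.2): hot=0.96, moist=0.83; AND[max(0, a+b−1)] → w = 0.79
R2 (z=91.0): dim=0.62, ¬moist=1−0.83=0.17, warm=0.96; AND[max(0, a+b−1)] → w = 0.00
R3 (z=75.0): moderate=0.59, cool=0.94, ¬moist=1−0.83=0.17; AND[max(0, a+b−1)] → w = 0.00
R4 (z=91.4): ¬bright=1−0.60=0.40, warm=0.96, dry=0.07; AND[max(0, a+b−1)] → w = 0.00
Weighted average = (0.79·22.2 + 0.00·91.0 + 0.00·75.0 + 0.00·91.4) / (0.79 + 0.00 + 0.00 + 0.00)
  = 17.5380 / 0.7900 = 22.20

22.20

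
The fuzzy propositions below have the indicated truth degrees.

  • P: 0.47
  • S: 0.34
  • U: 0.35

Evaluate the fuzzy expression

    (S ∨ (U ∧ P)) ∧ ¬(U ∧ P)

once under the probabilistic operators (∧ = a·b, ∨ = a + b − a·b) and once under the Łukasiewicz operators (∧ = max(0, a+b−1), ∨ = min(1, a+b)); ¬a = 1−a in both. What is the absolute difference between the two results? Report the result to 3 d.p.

0.035

Under probabilistic:
  U ∧ P = a·b on (0.3500, 0.4700) = 0.1645
  S ∨ (U ∧ P) = a + b − a·b on (0.3400, 0.1645) = 0.4486
  U ∧ P = a·b on (0.3500, 0.4700) = 0.1645
  ¬(U ∧ P) = 1 − 0.1645 = 0.8355
  (S ∨ (U ∧ P)) ∧ ¬(U ∧ P) = a·b on (0.4486, 0.8355) = 0.3748
  → value = 0.3748
Under Łukasiewicz:
  U ∧ P = max(0, a+b−1) on (0.35, 0.47) = 0.00
  S ∨ (U ∧ P) = min(1, a+b) on (0.34, 0.00) = 0.34
  U ∧ P = max(0, a+b−1) on (0.35, 0.47) = 0.00
  ¬(U ∧ P) = 1 − 0.00 = 1.00
  (S ∨ (U ∧ P)) ∧ ¬(U ∧ P) = max(0, a+b−1) on (0.34, 1.00) = 0.34
  → value = 0.3400
|0.3748 − 0.3400| = 0.035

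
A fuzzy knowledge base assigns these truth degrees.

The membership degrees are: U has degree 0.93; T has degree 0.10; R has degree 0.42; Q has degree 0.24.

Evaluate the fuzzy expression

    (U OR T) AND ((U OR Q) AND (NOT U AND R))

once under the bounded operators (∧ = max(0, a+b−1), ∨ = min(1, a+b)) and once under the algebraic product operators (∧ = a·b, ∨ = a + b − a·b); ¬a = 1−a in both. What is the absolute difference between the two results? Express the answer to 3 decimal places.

Under bounded:
  U OR T = min(1, a+b) on (0.93, 0.10) = 1.00
  U OR Q = min(1, a+b) on (0.93, 0.24) = 1.00
  NOT U = 1 − 0.93 = 0.07
  NOT U AND R = max(0, a+b−1) on (0.07, 0.42) = 0.00
  (U OR Q) AND (NOT U AND R) = max(0, a+b−1) on (1.00, 0.00) = 0.00
  (U OR T) AND ((U OR Q) AND (NOT U AND R)) = max(0, a+b−1) on (1.00, 0.00) = 0.00
  → value = 0.0000
Under algebraic product:
  U OR T = a + b − a·b on (0.9300, 0.1000) = 0.9370
  U OR Q = a + b − a·b on (0.9300, 0.2400) = 0.9468
  NOT U = 1 − 0.9300 = 0.0700
  NOT U AND R = a·b on (0.0700, 0.4200) = 0.0294
  (U OR Q) AND (NOT U AND R) = a·b on (0.9468, 0.0294) = 0.0278
  (U OR T) AND ((U OR Q) AND (NOT U AND R)) = a·b on (0.9370, 0.0278) = 0.0261
  → value = 0.0261
|0.0000 − 0.0261| = 0.026

0.026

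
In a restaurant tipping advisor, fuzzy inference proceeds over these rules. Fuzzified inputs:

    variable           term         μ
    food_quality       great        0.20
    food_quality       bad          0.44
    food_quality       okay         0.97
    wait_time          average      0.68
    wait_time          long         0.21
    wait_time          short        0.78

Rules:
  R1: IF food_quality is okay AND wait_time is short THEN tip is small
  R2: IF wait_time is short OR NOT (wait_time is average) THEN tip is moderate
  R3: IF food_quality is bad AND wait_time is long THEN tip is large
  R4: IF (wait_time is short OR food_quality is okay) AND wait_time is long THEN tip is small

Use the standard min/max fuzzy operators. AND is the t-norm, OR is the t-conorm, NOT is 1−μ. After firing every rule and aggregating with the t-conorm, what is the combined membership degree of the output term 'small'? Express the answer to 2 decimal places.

R1: okay=0.97, short=0.78; AND[min(a, b)] → w = 0.78
R2: short=0.78, ¬average=1−0.68=0.32; OR[max(a, b)] → w = 0.78
R3: bad=0.44, long=0.21; AND[min(a, b)] → w = 0.21
R4: (short=0.78 OR okay=0.97) = 0.97; AND[min(a, b)] with long=0.21 → w = 0.21
Rules with consequent 'small': {R1, R4} → strengths 0.78, 0.21
Aggregate via t-conorm [max(a, b)]: 0.78

0.78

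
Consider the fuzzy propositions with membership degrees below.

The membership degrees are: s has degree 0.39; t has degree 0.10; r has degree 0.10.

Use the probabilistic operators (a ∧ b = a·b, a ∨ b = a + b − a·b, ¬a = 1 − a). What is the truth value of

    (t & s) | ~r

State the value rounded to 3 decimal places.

t & s = a·b on (0.1000, 0.3900) = 0.0390
~r = 1 − 0.1000 = 0.9000
(t & s) | ~r = a + b − a·b on (0.0390, 0.9000) = 0.9039

0.904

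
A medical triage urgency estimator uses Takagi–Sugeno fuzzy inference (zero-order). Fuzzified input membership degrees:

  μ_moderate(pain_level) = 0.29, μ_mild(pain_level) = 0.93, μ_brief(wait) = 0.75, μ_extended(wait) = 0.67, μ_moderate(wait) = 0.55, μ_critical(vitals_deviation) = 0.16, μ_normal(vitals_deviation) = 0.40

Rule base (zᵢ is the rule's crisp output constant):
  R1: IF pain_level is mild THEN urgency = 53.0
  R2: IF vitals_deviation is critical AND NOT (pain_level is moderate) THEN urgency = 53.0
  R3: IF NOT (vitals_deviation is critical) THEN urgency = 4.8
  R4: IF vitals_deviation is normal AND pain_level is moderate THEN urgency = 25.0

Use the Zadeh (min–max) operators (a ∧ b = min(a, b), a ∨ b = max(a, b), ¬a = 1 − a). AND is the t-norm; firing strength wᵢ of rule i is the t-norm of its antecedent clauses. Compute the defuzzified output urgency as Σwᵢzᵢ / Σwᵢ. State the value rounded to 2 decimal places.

31.10

R1 (z=53.0): mild=0.93 → w = 0.93
R2 (z=53.0): critical=0.16, ¬moderate=1−0.29=0.71; AND[min(a, b)] → w = 0.16
R3 (z=4.8): ¬critical=1−0.16=0.84 → w = 0.84
R4 (z=25.0): normal=0.40, moderate=0.29; AND[min(a, b)] → w = 0.29
Weighted average = (0.93·53.0 + 0.16·53.0 + 0.84·4.8 + 0.29·25.0) / (0.93 + 0.16 + 0.84 + 0.29)
  = 69.0520 / 2.2200 = 31.10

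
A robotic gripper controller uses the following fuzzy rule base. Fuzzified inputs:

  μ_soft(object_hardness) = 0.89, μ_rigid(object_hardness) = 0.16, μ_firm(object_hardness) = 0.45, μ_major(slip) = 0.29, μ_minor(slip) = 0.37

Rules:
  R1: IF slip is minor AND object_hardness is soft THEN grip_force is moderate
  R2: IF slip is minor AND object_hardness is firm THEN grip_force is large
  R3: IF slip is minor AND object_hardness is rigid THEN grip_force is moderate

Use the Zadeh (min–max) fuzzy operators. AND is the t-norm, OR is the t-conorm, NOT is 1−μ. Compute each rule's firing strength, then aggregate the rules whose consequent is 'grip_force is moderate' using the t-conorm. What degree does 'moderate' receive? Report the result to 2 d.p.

R1: minor=0.37, soft=0.89; AND[min(a, b)] → w = 0.37
R2: minor=0.37, firm=0.45; AND[min(a, b)] → w = 0.37
R3: minor=0.37, rigid=0.16; AND[min(a, b)] → w = 0.16
Rules with consequent 'moderate': {R1, R3} → strengths 0.37, 0.16
Aggregate via t-conorm [max(a, b)]: 0.37

0.37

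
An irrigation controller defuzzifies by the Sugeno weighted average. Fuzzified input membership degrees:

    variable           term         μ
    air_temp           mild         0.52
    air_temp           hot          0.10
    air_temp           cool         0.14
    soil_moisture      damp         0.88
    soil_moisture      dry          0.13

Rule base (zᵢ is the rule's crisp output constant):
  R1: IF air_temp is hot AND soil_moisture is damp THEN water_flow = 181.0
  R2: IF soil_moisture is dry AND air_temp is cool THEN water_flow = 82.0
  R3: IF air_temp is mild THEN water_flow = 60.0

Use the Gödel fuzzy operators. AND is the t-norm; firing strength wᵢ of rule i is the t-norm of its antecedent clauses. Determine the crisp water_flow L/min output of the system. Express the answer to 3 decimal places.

R1 (z=181.0): hot=0.10, damp=0.88; AND[min(a, b)] → w = 0.10
R2 (z=82.0): dry=0.13, cool=0.14; AND[min(a, b)] → w = 0.13
R3 (z=60.0): mild=0.52 → w = 0.52
Weighted average = (0.10·181.0 + 0.13·82.0 + 0.52·60.0) / (0.10 + 0.13 + 0.52)
  = 59.9600 / 0.7500 = 79.947

79.947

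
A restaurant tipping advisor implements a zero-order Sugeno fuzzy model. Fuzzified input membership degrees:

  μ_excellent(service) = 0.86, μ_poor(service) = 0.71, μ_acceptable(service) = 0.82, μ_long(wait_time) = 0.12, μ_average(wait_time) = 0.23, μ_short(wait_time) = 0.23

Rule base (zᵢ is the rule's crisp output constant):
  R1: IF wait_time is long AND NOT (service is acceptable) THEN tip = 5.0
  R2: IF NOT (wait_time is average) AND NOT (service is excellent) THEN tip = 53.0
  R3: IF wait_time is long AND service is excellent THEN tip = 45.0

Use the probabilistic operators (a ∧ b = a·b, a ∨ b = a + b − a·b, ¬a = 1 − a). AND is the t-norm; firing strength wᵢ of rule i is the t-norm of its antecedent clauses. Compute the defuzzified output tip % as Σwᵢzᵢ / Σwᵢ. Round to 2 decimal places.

44.99

R1 (z=5.0): long=0.12, ¬acceptable=1−0.82=0.18; AND[a·b] → w = 0.0216
R2 (z=53.0): ¬average=1−0.23=0.77, ¬excellent=1−0.86=0.14; AND[a·b] → w = 0.1078
R3 (z=45.0): long=0.12, excellent=0.86; AND[a·b] → w = 0.1032
Weighted average = (0.0216·5.0 + 0.1078·53.0 + 0.1032·45.0) / (0.0216 + 0.1078 + 0.1032)
  = 10.4654 / 0.2326 = 44.99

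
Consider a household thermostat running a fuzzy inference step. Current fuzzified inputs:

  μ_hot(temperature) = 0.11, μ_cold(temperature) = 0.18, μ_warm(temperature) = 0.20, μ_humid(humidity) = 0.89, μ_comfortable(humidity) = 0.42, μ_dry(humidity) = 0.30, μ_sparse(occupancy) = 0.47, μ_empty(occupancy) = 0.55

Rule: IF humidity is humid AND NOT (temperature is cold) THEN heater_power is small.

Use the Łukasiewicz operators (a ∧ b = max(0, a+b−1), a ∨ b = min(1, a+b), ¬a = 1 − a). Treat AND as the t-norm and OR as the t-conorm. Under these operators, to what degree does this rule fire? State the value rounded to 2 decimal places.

0.71

firing strength: humid=0.89, ¬cold=1−0.18=0.82; AND[max(0, a+b−1)] → w = 0.71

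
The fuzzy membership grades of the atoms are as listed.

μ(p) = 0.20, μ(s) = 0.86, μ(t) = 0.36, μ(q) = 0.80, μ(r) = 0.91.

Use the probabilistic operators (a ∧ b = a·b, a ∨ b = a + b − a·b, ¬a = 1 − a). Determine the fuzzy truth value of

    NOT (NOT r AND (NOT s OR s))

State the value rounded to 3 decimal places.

0.921

NOT r = 1 − 0.9100 = 0.0900
NOT s = 1 − 0.8600 = 0.1400
NOT s OR s = a + b − a·b on (0.1400, 0.8600) = 0.8796
NOT r AND (NOT s OR s) = a·b on (0.0900, 0.8796) = 0.0792
NOT (NOT r AND (NOT s OR s)) = 1 − 0.0792 = 0.9208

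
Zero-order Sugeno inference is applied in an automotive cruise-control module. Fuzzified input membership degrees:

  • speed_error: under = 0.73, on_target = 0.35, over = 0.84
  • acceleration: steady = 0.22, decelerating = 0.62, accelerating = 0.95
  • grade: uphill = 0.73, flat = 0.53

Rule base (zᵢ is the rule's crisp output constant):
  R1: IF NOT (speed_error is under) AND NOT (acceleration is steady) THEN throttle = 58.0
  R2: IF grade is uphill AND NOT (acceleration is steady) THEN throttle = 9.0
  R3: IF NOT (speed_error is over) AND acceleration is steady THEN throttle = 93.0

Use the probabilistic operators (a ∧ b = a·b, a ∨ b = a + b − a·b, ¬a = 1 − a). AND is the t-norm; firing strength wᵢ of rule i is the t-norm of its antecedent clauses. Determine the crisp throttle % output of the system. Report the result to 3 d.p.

25.286

R1 (z=58.0): ¬under=1−0.73=0.27, ¬steady=1−0.22=0.78; AND[a·b] → w = 0.2106
R2 (z=9.0): uphill=0.73, ¬steady=1−0.22=0.78; AND[a·b] → w = 0.5694
R3 (z=93.0): ¬over=1−0.84=0.16, steady=0.22; AND[a·b] → w = 0.0352
Weighted average = (0.2106·58.0 + 0.5694·9.0 + 0.0352·93.0) / (0.2106 + 0.5694 + 0.0352)
  = 20.6130 / 0.8152 = 25.286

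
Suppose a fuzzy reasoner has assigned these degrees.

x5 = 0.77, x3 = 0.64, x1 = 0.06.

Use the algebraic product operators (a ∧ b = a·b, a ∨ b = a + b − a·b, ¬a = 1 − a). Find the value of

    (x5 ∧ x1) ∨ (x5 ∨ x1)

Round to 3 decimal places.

x5 ∧ x1 = a·b on (0.7700, 0.0600) = 0.0462
x5 ∨ x1 = a + b − a·b on (0.7700, 0.0600) = 0.7838
(x5 ∧ x1) ∨ (x5 ∨ x1) = a + b − a·b on (0.0462, 0.7838) = 0.7938

0.794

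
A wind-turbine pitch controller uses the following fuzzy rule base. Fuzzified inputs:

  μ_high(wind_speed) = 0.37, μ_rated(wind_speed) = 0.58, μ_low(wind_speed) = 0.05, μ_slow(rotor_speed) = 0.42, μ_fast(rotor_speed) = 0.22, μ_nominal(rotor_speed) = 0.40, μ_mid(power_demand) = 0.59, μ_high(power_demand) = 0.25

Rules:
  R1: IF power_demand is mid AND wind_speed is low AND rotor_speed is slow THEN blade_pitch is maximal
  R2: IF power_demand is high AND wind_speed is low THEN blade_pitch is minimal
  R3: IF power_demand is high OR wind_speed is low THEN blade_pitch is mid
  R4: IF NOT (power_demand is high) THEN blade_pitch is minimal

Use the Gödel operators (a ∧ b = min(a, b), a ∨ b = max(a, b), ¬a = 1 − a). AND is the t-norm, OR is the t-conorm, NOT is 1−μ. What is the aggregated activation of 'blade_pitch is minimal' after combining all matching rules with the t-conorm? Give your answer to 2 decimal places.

0.75

R1: mid=0.59, low=0.05, slow=0.42; AND[min(a, b)] → w = 0.05
R2: high=0.25, low=0.05; AND[min(a, b)] → w = 0.05
R3: high=0.25, low=0.05; OR[max(a, b)] → w = 0.25
R4: ¬high=1−0.25=0.75 → w = 0.75
Rules with consequent 'minimal': {R2, R4} → strengths 0.05, 0.75
Aggregate via t-conorm [max(a, b)]: 0.75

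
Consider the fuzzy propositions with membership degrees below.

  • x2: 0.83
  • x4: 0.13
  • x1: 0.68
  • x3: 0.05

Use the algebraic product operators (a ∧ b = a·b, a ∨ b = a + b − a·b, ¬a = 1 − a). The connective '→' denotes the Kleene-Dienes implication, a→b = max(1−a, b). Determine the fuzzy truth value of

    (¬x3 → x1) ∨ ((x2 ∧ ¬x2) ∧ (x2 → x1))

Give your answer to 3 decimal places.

¬x3 = 1 − 0.0500 = 0.9500
¬x3 → x1  [Kleene-Dienes: max(1−a, b)] with a=0.9500, b=0.6800 → 0.6800
¬x2 = 1 − 0.8300 = 0.1700
x2 ∧ ¬x2 = a·b on (0.8300, 0.1700) = 0.1411
x2 → x1  [Kleene-Dienes: max(1−a, b)] with a=0.8300, b=0.6800 → 0.6800
(x2 ∧ ¬x2) ∧ (x2 → x1) = a·b on (0.1411, 0.6800) = 0.0959
(¬x3 → x1) ∨ ((x2 ∧ ¬x2) ∧ (x2 → x1)) = a + b − a·b on (0.6800, 0.0959) = 0.7107

0.711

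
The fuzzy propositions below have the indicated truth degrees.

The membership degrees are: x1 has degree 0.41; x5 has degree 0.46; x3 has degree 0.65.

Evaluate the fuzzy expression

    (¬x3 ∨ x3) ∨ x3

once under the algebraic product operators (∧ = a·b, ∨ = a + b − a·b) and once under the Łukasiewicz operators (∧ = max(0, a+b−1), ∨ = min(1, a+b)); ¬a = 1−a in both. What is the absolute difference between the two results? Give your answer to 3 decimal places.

0.080

Under algebraic product:
  ¬x3 = 1 − 0.6500 = 0.3500
  ¬x3 ∨ x3 = a + b − a·b on (0.3500, 0.6500) = 0.7725
  (¬x3 ∨ x3) ∨ x3 = a + b − a·b on (0.7725, 0.6500) = 0.9204
  → value = 0.9204
Under Łukasiewicz:
  ¬x3 = 1 − 0.65 = 0.35
  ¬x3 ∨ x3 = min(1, a+b) on (0.35, 0.65) = 1.00
  (¬x3 ∨ x3) ∨ x3 = min(1, a+b) on (1.00, 0.65) = 1.00
  → value = 1.0000
|0.9204 − 1.0000| = 0.080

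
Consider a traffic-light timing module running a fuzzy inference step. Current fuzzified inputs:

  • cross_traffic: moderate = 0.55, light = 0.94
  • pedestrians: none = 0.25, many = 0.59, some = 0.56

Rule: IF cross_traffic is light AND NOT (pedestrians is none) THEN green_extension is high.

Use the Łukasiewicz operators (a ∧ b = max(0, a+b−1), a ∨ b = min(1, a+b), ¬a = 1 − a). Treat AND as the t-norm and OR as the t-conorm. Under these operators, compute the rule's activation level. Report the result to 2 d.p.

firing strength: light=0.94, ¬none=1−0.25=0.75; AND[max(0, a+b−1)] → w = 0.69

0.69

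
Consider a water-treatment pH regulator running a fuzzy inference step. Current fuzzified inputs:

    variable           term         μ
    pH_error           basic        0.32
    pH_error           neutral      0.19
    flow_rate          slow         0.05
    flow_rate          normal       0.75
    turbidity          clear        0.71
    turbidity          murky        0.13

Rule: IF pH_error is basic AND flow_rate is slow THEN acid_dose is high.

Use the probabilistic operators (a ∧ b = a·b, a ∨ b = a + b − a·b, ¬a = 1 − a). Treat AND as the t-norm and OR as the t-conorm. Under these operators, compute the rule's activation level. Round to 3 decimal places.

0.016

firing strength: basic=0.32, slow=0.05; AND[a·b] → w = 0.0160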